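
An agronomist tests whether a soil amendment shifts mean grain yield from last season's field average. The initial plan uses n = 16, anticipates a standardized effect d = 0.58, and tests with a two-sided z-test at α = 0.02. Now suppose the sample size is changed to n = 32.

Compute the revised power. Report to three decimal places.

With n = 32: δ = d·√n = 0.58 × √32 = 3.2810. Critical value z_{0.01} = 2.326.
Revised power = Φ(δ − 2.326) + Φ(−δ − 2.326) = Φ(0.955) + Φ(-5.607) = 0.8301 + 0.0000 = 0.8301.

Power ≈ 0.830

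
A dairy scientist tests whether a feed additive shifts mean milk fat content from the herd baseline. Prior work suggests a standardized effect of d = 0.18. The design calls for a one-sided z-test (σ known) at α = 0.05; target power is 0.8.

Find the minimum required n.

n = 191

For power 0.8 need Φ(δ − z_{0.05}) = 0.8, so δ = z_{0.05} + z_{0.20} = 1.645 + 0.842 = 2.486.
δ = d·√n ⇒ n = (δ/d)² = (2.486 / 0.18)² = 190.82.
Rounding up, n = 191.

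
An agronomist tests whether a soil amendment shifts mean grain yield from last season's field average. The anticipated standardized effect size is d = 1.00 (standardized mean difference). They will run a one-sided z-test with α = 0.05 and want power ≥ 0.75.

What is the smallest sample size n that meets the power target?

n = 6

For power 0.75 need Φ(δ − z_{0.05}) = 0.75, so δ = z_{0.05} + z_{0.25} = 1.645 + 0.674 = 2.319.
δ = d·√n ⇒ n = (δ/d)² = (2.319 / 1.00)² = 5.38.
Round up to the next whole unit.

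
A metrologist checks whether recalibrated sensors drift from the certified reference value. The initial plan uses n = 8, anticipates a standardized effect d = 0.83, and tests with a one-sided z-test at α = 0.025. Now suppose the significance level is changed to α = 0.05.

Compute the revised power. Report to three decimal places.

δ = d·√n = 0.83 × √8 = 2.3476 (unchanged). New critical value: z_{0.05} = 1.645.
Revised power = Φ(δ − 1.645) = Φ(0.703) = 0.7589.

Power ≈ 0.759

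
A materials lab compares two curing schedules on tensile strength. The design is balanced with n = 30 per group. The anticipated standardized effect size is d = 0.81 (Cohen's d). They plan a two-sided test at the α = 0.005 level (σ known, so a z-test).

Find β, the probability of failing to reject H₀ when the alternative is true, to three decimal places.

β ≈ 0.371

Noncentrality parameter: δ = d·√(n/2) = 0.81 × √(30/2) = 3.1371
Two-sided α = 0.005 → critical value z_{0.0025} = 2.807.
Power = Φ(δ − 2.807) + Φ(−δ − 2.807) = Φ(0.330) + Φ(-5.944) = 0.6293 + 0.0000 = 0.6293.
Type II error: β = 1 − power = 1 − 0.6293 = 0.3707.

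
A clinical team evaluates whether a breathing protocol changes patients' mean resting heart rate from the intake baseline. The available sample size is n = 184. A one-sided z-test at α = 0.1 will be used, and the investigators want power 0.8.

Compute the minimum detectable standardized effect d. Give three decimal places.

d ≈ 0.157

Need Φ(δ − 1.282) = 0.8, so δ = 1.282 + 0.842 = 2.123.
δ = d·√n ⇒ d = δ/√n = 2.123/√184 = 0.1565.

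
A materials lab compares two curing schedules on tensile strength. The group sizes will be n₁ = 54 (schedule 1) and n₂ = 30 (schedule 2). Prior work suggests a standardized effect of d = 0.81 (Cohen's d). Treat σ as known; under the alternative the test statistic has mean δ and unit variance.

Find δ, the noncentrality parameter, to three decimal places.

δ ≈ 3.557

The noncentrality parameter scales effect size by the design's sample-size factor: δ = d / √(1/n₁ + 1/n₂) = 0.81 / √(1/54 + 1/30) = 3.5572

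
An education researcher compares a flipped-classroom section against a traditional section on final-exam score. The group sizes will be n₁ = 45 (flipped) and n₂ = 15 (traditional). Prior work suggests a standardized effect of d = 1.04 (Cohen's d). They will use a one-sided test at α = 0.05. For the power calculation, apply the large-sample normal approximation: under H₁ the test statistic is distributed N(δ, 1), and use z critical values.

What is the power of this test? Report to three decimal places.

Power ≈ 0.967

Noncentrality parameter: δ = d / √(1/n₁ + 1/n₂) = 1.04 / √(1/45 + 1/15) = 3.4883
One-sided α = 0.05 → critical value z_{0.05} = 1.645.
Power = Φ(δ − 1.645) = Φ(1.843) = 0.9674.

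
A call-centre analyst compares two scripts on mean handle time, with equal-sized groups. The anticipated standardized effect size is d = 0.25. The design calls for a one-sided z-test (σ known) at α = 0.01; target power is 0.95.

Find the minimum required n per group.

n = 505 per group

For power 0.95 need Φ(δ − z_{0.01}) = 0.95, so δ = z_{0.01} + z_{0.05} = 2.326 + 1.645 = 3.971.
δ = d·√(n/2) ⇒ n = 2(δ/d)² = 2 × (3.971 / 0.25)² = 504.65.
Round up to the next whole unit.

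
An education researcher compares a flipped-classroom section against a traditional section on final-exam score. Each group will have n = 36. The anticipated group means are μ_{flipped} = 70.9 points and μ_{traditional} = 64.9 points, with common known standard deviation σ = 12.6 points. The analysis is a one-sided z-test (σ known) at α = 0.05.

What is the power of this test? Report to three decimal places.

Power ≈ 0.646

Standardized effect: d = |μ_{flipped} − μ_{traditional}| / σ = |70.9 − 64.9| / 12.6 = 0.4762
Noncentrality parameter: δ = d·√(n/2) = 0.4762 × √(36/2) = 2.0203
One-sided α = 0.05 → critical value z_{0.05} = 1.645.
Power = P(Z > 1.645 − δ) = Φ(0.375) = 0.6463.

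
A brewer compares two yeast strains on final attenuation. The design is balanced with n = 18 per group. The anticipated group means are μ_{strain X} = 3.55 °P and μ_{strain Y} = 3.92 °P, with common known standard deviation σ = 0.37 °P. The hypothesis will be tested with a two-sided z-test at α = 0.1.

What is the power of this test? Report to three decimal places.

Power ≈ 0.912

Standardized effect: d = |μ_{strain X} − μ_{strain Y}| / σ = |3.55 − 3.92| / 0.37 = 1.0000
Noncentrality parameter: δ = d·√(n/2) = 1.0000 × √(18/2) = 3.0000
Critical value for a two-sided test at α = 0.1: z_{α/2} = 1.645.
Power = Φ(δ − 1.645) + Φ(−δ − 1.645) = Φ(1.355) + Φ(-4.645) = 0.9123 + 0.0000 = 0.9123.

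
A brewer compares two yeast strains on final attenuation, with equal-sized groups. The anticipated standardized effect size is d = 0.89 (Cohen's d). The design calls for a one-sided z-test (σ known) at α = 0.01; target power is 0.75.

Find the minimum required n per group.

For power 0.75 need Φ(δ − z_{0.01}) = 0.75, so δ = z_{0.01} + z_{0.25} = 2.326 + 0.674 = 3.001.
δ = d·√(n/2) ⇒ n = 2(δ/d)² = 2 × (3.001 / 0.89)² = 22.74.
Round up to the next whole unit.

n = 23 per group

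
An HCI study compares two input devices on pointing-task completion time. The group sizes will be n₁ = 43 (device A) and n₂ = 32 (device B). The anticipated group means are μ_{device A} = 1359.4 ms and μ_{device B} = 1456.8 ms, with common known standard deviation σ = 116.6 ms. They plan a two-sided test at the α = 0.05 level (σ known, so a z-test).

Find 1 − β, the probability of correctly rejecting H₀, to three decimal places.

Power ≈ 0.947

Standardized effect: d = |μ_{device A} − μ_{device B}| / σ = |1359.4 − 1456.8| / 116.6 = 0.8353
Noncentrality parameter: λ = d / √(1/n₁ + 1/n₂) = 0.8353 / √(1/43 + 1/32) = 3.5780
Critical value for a two-sided test at α = 0.05: z_{α/2} = 1.960.
Power = Φ(λ − 1.960) + Φ(−λ − 1.960) = Φ(1.618) + Φ(-5.538) = 0.9472 + 0.0000 = 0.9472.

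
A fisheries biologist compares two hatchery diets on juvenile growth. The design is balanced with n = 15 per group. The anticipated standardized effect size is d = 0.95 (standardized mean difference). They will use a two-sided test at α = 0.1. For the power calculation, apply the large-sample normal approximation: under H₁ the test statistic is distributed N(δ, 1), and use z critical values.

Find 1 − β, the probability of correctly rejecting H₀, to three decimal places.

Power ≈ 0.831

Noncentrality parameter: δ = d·√(n/2) = 0.95 × √(15/2) = 2.6017
Two-sided α = 0.1 → critical value z_{0.05} = 1.645.
Power = Φ(δ − 1.645) + Φ(−δ − 1.645) = Φ(0.957) + Φ(-4.247) = 0.8307 + 0.0000 = 0.8307.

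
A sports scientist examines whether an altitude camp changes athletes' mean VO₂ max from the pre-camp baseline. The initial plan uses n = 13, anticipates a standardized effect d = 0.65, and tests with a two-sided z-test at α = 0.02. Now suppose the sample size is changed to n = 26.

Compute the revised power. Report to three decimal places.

With n = 26: δ = d·√n = 0.65 × √26 = 3.3144. Critical value z_{0.01} = 2.326.
Revised power = Φ(δ − 2.326) + Φ(−δ − 2.326) = Φ(0.988) + Φ(-5.641) = 0.8384 + 0.0000 = 0.8384.

Power ≈ 0.838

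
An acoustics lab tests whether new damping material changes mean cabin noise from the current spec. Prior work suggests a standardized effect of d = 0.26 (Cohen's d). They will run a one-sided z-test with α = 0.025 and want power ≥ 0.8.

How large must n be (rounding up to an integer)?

For power 0.8 need Φ(δ − z_{0.025}) = 0.8, so δ = z_{0.025} + z_{0.20} = 1.960 + 0.842 = 2.802.
δ = d·√n ⇒ n = (δ/d)² = (2.802 / 0.26)² = 116.11.
Rounding up, n = 117.

n = 117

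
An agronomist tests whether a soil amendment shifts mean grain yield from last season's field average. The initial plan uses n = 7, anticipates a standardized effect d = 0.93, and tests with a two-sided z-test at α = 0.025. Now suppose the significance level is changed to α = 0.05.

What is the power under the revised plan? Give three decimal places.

Power ≈ 0.692

δ = d·√n = 0.93 × √7 = 2.4605 (unchanged). New critical value: z_{0.025} = 1.960.
Revised power = Φ(δ − 1.960) + Φ(−δ − 1.960) = Φ(0.501) + Φ(-4.421) = 0.6917 + 0.0000 = 0.6917.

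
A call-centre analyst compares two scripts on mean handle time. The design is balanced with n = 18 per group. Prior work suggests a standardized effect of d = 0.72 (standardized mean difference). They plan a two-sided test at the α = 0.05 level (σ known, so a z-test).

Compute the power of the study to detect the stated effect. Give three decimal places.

Power ≈ 0.579

Noncentrality parameter: δ = d·√(n/2) = 0.72 × √(18/2) = 2.1600
Two-sided α = 0.05 → critical value z_{0.025} = 1.960.
Power = Φ(δ − 1.960) + Φ(−δ − 1.960) = Φ(0.200) + Φ(-4.120) = 0.5793 + 0.0000 = 0.5793.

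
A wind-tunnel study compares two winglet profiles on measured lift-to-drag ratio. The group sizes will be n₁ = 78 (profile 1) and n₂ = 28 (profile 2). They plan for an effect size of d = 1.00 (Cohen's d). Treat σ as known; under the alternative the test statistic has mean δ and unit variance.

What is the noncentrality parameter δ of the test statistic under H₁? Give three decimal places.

The noncentrality parameter scales effect size by the design's sample-size factor: δ = d / √(1/n₁ + 1/n₂) = 1.00 / √(1/78 + 1/28) = 4.5391

δ ≈ 4.539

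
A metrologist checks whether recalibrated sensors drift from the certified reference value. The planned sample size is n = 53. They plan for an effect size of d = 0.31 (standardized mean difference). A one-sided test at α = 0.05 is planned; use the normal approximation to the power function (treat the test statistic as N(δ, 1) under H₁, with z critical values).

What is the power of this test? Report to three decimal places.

Power ≈ 0.730

Noncentrality parameter: δ = d·√n = 0.31 × √53 = 2.2568
One-sided α = 0.05 → critical value z_{0.05} = 1.645.
Power = Φ(δ − 1.645) = Φ(0.612) = 0.7297.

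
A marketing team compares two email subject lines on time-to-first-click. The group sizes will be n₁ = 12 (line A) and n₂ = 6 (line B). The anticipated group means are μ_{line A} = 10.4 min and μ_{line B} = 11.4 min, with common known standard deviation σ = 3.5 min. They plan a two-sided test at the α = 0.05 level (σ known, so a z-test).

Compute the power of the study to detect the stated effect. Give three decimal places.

Standardized effect: d = |μ_{line A} − μ_{line B}| / σ = |10.4 − 11.4| / 3.5 = 0.2857
Noncentrality parameter: δ = d / √(1/n₁ + 1/n₂) = 0.2857 / √(1/12 + 1/6) = 0.5714
Critical value for a two-sided test at α = 0.05: z_{α/2} = 1.960.
Power = Φ(δ − 1.960) + Φ(−δ − 1.960) = Φ(-1.389) + Φ(-2.531) = 0.0825 + 0.0057 = 0.0882.

Power ≈ 0.088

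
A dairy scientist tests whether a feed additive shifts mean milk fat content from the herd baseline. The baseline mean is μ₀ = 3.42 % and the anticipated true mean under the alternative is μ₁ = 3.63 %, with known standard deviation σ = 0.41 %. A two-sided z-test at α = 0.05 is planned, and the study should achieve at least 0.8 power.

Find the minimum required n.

n = 30

Standardized effect: d = |μ₁ − μ₀| / σ = |3.63 − 3.42| / 0.41 = 0.5122
For power 0.8 need Φ(δ − z_{0.025}) = 0.8, so δ = z_{0.025} + z_{0.20} = 1.960 + 0.842 = 2.802.
(For δ > 0 the lower-tail rejection region contributes negligibly to power, so the one-term inversion is standard.)
δ = d·√n ⇒ n = (δ/d)² = (2.802 / 0.5122)² = 29.92.
Round up to the next whole unit.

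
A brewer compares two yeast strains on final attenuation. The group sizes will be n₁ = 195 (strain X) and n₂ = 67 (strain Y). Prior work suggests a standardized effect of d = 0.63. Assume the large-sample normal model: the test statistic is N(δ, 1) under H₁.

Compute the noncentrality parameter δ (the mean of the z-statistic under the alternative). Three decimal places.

δ ≈ 4.449

The noncentrality parameter scales effect size by the design's sample-size factor: δ = d / √(1/n₁ + 1/n₂) = 0.63 / √(1/195 + 1/67) = 4.4488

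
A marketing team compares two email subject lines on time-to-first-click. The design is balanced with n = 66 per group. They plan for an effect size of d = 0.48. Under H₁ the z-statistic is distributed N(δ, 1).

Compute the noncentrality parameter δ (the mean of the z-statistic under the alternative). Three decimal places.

δ = d·√(n/2) = 0.48 × √(66/2) = 2.7574

δ ≈ 2.757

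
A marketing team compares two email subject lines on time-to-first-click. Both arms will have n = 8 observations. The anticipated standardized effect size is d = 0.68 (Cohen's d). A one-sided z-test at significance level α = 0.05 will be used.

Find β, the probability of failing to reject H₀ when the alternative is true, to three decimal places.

β ≈ 0.612

Noncentrality parameter: δ = d·√(n/2) = 0.68 × √(8/2) = 1.3600
Critical value for a one-sided test at α = 0.05: z_α = 1.645.
Power = Φ(δ − 1.645) = Φ(-0.285) = 0.3879.
Type II error: β = 1 − power = 1 − 0.3879 = 0.6121.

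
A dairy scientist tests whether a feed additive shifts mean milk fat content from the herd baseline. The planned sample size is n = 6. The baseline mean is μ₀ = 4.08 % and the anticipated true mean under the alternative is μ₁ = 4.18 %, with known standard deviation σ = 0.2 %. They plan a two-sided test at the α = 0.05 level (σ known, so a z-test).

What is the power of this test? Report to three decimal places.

Standardized effect: d = |μ₁ − μ₀| / σ = |4.18 − 4.08| / 0.2 = 0.5000
Noncentrality parameter: δ = d·√n = 0.5000 × √6 = 1.2247
Critical value for a two-sided test at α = 0.05: z_{α/2} = 1.960.
Power = Φ(δ − 1.960) + Φ(−δ − 1.960) = Φ(-0.735) + Φ(-3.185) = 0.2311 + 0.0007 = 0.2318.

Power ≈ 0.232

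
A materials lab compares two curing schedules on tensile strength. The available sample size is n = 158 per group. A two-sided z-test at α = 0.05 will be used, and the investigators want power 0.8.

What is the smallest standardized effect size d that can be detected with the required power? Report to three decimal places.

d ≈ 0.315

Need Φ(δ − 1.960) = 0.8, so δ = 1.960 + 0.842 = 2.802.
(Lower-tail contribution to power is negligible for δ > 0.)
δ = d·√(n/2) ⇒ d = δ/√(n/2) = 2.802/√(158/2) = 0.3152.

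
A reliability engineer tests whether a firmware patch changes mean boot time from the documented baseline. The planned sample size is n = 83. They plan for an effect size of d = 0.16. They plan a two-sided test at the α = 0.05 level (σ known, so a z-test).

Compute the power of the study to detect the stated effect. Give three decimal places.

Power ≈ 0.308

Noncentrality parameter: δ = d·√n = 0.16 × √83 = 1.4577
Critical value for a two-sided test at α = 0.05: z_{α/2} = 1.960.
Power = Φ(δ − 1.960) + Φ(−δ − 1.960) = Φ(-0.502) + Φ(-3.418) = 0.3077 + 0.0003 = 0.3080.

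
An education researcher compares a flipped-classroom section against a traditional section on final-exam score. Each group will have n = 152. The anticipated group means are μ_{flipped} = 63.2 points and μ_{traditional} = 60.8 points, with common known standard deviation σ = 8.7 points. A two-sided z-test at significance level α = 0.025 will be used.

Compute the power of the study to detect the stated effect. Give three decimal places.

Standardized effect: d = |μ_{flipped} − μ_{traditional}| / σ = |63.2 − 60.8| / 8.7 = 0.2759
Noncentrality parameter: δ = d·√(n/2) = 0.2759 × √(152/2) = 2.4049
Two-sided α = 0.025 → critical value z_{0.0125} = 2.241.
Power = Φ(δ − 2.241) + Φ(−δ − 2.241) = Φ(0.164) + Φ(-4.646) = 0.5649 + 0.0000 = 0.5649.

Power ≈ 0.565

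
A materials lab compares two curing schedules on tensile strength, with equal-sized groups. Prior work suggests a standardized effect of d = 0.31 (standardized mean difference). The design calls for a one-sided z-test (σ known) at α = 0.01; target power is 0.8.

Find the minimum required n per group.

For power 0.8 need Φ(δ − z_{0.01}) = 0.8, so δ = z_{0.01} + z_{0.20} = 2.326 + 0.842 = 3.168.
δ = d·√(n/2) ⇒ n = 2(δ/d)² = 2 × (3.168 / 0.31)² = 208.87.
Round up to the next whole unit.

n = 209 per group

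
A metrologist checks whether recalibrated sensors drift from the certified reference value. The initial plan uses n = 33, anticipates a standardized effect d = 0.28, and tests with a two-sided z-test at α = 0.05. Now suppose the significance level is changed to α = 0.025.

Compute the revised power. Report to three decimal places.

Power ≈ 0.263

δ = d·√n = 0.28 × √33 = 1.6085 (unchanged). New critical value: z_{0.0125} = 2.241.
Revised power = Φ(δ − 2.241) + Φ(−δ − 2.241) = Φ(-0.633) + Φ(-3.850) = 0.2634 + 0.0001 = 0.2635.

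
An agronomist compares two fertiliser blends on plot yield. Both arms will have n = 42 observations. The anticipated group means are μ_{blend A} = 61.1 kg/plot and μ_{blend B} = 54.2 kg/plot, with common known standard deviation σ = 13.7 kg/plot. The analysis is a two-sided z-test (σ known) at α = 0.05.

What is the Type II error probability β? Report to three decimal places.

Standardized effect: d = |μ_{blend A} − μ_{blend B}| / σ = |61.1 − 54.2| / 13.7 = 0.5036
Noncentrality parameter: δ = d·√(n/2) = 0.5036 × √(42/2) = 2.3080
Critical value for a two-sided test at α = 0.05: z_{α/2} = 1.960.
Power = Φ(δ − 1.960) + Φ(−δ − 1.960) = Φ(0.348) + Φ(-4.268) = 0.6361 + 0.0000 = 0.6361.
Type II error: β = 1 − power = 1 − 0.6361 = 0.3639.

β ≈ 0.364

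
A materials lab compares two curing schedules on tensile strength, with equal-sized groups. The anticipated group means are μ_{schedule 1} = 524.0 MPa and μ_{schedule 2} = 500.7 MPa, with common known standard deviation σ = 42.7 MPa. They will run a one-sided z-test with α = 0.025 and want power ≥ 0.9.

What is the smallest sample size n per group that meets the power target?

n = 71 per group

Standardized effect: d = |μ_{schedule 1} − μ_{schedule 2}| / σ = |524.0 − 500.7| / 42.7 = 0.5457
Set Φ(δ − 1.960) = 0.9; then δ − 1.960 = Φ⁻¹(0.9) = 1.282, giving δ = 3.242.
δ = d·√(n/2) ⇒ n = 2(δ/d)² = 2 × (3.242 / 0.5457)² = 70.58.
Rounding up, n = 71 per group.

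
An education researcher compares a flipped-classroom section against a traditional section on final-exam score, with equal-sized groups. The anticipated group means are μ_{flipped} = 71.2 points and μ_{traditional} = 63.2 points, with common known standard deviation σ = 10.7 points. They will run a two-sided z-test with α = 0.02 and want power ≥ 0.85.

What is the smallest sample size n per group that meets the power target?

n = 41 per group

Standardized effect: d = |μ_{flipped} − μ_{traditional}| / σ = |71.2 − 63.2| / 10.7 = 0.7477
Set Φ(δ − 2.326) = 0.85; then δ − 2.326 = Φ⁻¹(0.85) = 1.036, giving δ = 3.363.
(Ignoring the negligible lower-tail rejection probability gives the usual closed-form inversion.)
δ = d·√(n/2) ⇒ n = 2(δ/d)² = 2 × (3.363 / 0.7477)² = 40.46.
Round up to the next whole unit.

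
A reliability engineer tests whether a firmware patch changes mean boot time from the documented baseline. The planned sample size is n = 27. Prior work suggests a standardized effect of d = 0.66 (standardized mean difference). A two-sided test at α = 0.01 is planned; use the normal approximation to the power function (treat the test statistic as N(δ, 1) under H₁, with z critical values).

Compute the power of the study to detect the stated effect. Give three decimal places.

Noncentrality parameter: δ = d·√n = 0.66 × √27 = 3.4295
Critical value for a two-sided test at α = 0.01: z_{α/2} = 2.576.
Power = Φ(δ − 2.576) + Φ(−δ − 2.576) = Φ(0.854) + Φ(-6.005) = 0.8033 + 0.0000 = 0.8033.

Power ≈ 0.803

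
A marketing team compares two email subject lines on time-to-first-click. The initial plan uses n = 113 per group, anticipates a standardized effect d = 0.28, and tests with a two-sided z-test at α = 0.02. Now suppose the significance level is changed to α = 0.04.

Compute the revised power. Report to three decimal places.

Power ≈ 0.520

δ = d·√(n/2) = 0.28 × √(113/2) = 2.1047 (unchanged). New critical value: z_{0.02} = 2.054.
Revised power = Φ(δ − 2.054) + Φ(−δ − 2.054) = Φ(0.051) + Φ(-4.158) = 0.5203 + 0.0000 = 0.5203.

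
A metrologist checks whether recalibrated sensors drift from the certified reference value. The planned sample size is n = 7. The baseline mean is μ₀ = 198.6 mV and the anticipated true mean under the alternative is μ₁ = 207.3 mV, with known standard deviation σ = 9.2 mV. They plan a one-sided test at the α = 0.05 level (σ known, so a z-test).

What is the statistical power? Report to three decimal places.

Standardized effect: d = |μ₁ − μ₀| / σ = |207.3 − 198.6| / 9.2 = 0.9457
Noncentrality parameter: δ = d·√n = 0.9457 × √7 = 2.5020
Critical value for a one-sided test at α = 0.05: z_α = 1.645.
Power = Φ(δ − 1.645) = Φ(0.857) = 0.8043.

Power ≈ 0.804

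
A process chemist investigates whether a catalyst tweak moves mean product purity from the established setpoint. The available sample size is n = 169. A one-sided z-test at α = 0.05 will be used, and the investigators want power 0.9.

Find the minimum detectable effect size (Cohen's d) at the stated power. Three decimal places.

d ≈ 0.225

Required noncentrality: δ = z_{0.05} + z_{0.10} = 1.645 + 1.282 = 2.926.
δ = d·√n ⇒ d = δ/√n = 2.926/√169 = 0.2251.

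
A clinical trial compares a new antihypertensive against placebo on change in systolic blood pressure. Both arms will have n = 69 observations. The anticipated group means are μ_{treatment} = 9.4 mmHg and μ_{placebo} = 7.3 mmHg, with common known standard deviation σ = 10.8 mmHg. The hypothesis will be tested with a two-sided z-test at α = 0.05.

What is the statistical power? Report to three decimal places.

Power ≈ 0.208

Standardized effect: d = |μ_{treatment} − μ_{placebo}| / σ = |9.4 − 7.3| / 10.8 = 0.1944
Noncentrality parameter: δ = d·√(n/2) = 0.1944 × √(69/2) = 1.1421
Critical value for a two-sided test at α = 0.05: z_{α/2} = 1.960.
Power = Φ(δ − 1.960) + Φ(−δ − 1.960) = Φ(-0.818) + Φ(-3.102) = 0.2067 + 0.0010 = 0.2077.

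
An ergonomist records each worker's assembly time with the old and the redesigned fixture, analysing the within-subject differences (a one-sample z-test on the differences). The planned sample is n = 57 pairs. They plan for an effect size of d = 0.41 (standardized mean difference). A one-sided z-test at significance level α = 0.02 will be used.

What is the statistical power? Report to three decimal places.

Power ≈ 0.851

Noncentrality parameter: δ = d·√n = 0.41 × √57 = 3.0954
One-sided α = 0.02 → critical value z_{0.02} = 2.054.
Power = P(Z > 2.054 − δ) = Φ(1.042) = 0.8512.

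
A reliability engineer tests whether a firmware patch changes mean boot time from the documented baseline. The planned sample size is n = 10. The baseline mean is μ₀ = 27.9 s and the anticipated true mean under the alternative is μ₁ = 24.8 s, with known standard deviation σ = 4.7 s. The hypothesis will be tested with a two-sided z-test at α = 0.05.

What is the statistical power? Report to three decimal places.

Power ≈ 0.550

Standardized effect: d = |μ₁ − μ₀| / σ = |24.8 − 27.9| / 4.7 = 0.6596
Noncentrality parameter: δ = d·√n = 0.6596 × √10 = 2.0858
Critical value for a two-sided test at α = 0.05: z_{α/2} = 1.960.
Power = Φ(δ − 1.960) + Φ(−δ − 1.960) = Φ(0.126) + Φ(-4.046) = 0.5501 + 0.0000 = 0.5501.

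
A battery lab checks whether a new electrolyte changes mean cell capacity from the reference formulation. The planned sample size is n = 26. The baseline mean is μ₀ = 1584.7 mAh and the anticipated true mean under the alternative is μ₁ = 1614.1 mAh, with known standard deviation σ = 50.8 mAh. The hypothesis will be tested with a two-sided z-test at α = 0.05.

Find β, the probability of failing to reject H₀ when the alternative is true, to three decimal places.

β ≈ 0.161

Standardized effect: d = |μ₁ − μ₀| / σ = |1614.1 − 1584.7| / 50.8 = 0.5787
Noncentrality parameter: δ = d·√n = 0.5787 × √26 = 2.9510
Two-sided α = 0.05 → critical value z_{0.025} = 1.960.
Power = Φ(δ − 1.960) + Φ(−δ − 1.960) = Φ(0.991) + Φ(-4.911) = 0.8392 + 0.0000 = 0.8392.
Type II error: β = 1 − power = 1 − 0.8392 = 0.1608.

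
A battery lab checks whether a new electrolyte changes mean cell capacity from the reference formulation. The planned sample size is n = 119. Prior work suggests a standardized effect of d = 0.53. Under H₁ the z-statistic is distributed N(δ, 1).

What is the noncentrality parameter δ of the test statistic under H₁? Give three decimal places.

δ ≈ 5.782

δ = d·√n = 0.53 × √119 = 5.7816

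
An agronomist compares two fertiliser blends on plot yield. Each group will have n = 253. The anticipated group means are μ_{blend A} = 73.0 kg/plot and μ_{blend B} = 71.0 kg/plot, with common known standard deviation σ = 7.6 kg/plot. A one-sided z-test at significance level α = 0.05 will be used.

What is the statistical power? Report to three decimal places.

Power ≈ 0.906

Standardized effect: d = |μ_{blend A} − μ_{blend B}| / σ = |73.0 − 71.0| / 7.6 = 0.2632
Noncentrality parameter: λ = d·√(n/2) = 0.2632 × √(253/2) = 2.9598
One-sided α = 0.05 → critical value z_{0.05} = 1.645.
Power = Φ(λ − 1.645) = Φ(1.315) = 0.9057.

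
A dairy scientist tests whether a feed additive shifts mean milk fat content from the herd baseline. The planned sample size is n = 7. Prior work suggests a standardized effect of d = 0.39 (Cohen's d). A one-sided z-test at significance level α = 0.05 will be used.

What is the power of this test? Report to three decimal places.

Power ≈ 0.270

Noncentrality parameter: δ = d·√n = 0.39 × √7 = 1.0318
Critical value for a one-sided test at α = 0.05: z_α = 1.645.
Power = P(Z > 1.645 − δ) = Φ(-0.613) = 0.2699.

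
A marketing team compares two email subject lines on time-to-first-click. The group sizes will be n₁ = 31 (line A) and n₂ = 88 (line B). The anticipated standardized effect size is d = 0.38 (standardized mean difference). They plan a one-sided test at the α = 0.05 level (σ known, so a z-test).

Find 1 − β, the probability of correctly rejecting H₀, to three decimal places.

Noncentrality parameter: δ = d / √(1/n₁ + 1/n₂) = 0.38 / √(1/31 + 1/88) = 1.8194
Critical value for a one-sided test at α = 0.05: z_α = 1.645.
Power = Φ(δ − 1.645) = Φ(0.175) = 0.5693.

Power ≈ 0.569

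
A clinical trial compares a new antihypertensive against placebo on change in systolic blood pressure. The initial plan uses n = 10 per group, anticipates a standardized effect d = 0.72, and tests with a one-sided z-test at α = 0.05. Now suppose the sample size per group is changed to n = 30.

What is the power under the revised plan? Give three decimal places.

Power ≈ 0.874

With n = 30 per group: δ = d·√(n/2) = 0.72 × √(30/2) = 2.7885. Critical value z_{0.05} = 1.645.
Revised power = Φ(δ − 1.645) = Φ(1.144) = 0.8736.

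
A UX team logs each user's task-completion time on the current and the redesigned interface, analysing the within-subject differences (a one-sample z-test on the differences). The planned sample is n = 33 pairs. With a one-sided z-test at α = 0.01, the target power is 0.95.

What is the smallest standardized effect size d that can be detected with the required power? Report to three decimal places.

Required noncentrality: δ = z_{0.01} + z_{0.05} = 2.326 + 1.645 = 3.971.
δ = d·√n ⇒ d = δ/√n = 3.971/√33 = 0.6913.

d ≈ 0.691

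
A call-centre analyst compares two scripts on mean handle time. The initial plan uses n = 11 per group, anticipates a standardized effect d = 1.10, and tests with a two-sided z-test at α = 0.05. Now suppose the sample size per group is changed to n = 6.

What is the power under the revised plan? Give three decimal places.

With n = 6 per group: δ = d·√(n/2) = 1.10 × √(6/2) = 1.9053. Critical value z_{0.025} = 1.960.
Revised power = Φ(δ − 1.960) + Φ(−δ − 1.960) = Φ(-0.055) + Φ(-3.865) = 0.4782 + 0.0001 = 0.4782.

Power ≈ 0.478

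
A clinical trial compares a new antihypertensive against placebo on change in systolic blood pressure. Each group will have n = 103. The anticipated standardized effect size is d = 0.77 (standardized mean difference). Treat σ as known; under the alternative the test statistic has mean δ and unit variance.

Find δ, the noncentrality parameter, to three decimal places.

The noncentrality parameter scales effect size by the design's sample-size factor: δ = d·√(n/2) = 0.77 × √(103/2) = 5.5258

δ ≈ 5.526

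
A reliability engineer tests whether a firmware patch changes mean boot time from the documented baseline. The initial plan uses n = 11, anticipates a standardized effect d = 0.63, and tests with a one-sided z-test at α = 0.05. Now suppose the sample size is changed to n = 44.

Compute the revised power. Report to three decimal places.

With n = 44: δ = d·√n = 0.63 × √44 = 4.1789. Critical value z_{0.05} = 1.645.
Revised power = P(Z > 1.645 − δ) = Φ(2.534) = 0.9944.

Power ≈ 0.994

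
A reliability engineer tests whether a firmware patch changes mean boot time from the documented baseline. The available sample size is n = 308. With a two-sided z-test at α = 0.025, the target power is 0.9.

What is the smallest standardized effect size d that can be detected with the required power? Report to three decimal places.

Need Φ(δ − 2.241) = 0.9, so δ = 2.241 + 1.282 = 3.523.
(The second rejection-region term Φ(−δ − z_{α/2}) is negligible and dropped.)
δ = d·√n ⇒ d = δ/√n = 3.523/√308 = 0.2007.

d ≈ 0.201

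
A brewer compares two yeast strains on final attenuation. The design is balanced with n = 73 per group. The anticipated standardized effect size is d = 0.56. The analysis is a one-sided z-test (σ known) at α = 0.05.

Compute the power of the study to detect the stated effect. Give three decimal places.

Power ≈ 0.959

Noncentrality parameter: δ = d·√(n/2) = 0.56 × √(73/2) = 3.3833
Critical value for a one-sided test at α = 0.05: z_α = 1.645.
Power = P(Z > 1.645 − δ) = Φ(1.738) = 0.9589.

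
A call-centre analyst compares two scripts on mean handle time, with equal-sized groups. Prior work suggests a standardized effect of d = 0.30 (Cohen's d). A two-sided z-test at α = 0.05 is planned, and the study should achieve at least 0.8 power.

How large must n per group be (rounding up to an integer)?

Set Φ(δ − 1.960) = 0.8; then δ − 1.960 = Φ⁻¹(0.8) = 0.842, giving δ = 2.802.
(For δ > 0 the lower-tail rejection region contributes negligibly to power, so the one-term inversion is standard.)
δ = d·√(n/2) ⇒ n = 2(δ/d)² = 2 × (2.802 / 0.30)² = 174.42.
Rounding up, n = 175 per group.

n = 175 per group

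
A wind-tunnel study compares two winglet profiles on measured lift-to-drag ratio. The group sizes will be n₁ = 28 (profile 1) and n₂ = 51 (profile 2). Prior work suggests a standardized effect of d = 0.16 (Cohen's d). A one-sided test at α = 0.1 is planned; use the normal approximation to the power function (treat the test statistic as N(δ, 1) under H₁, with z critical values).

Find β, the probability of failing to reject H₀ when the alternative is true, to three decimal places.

Noncentrality parameter: δ = d / √(1/n₁ + 1/n₂) = 0.16 / √(1/28 + 1/51) = 0.6803
Critical value for a one-sided test at α = 0.1: z_α = 1.282.
Power = P(Z > 1.282 − δ) = Φ(-0.601) = 0.2738.
Type II error: β = 1 − power = 1 − 0.2738 = 0.7262.

β ≈ 0.726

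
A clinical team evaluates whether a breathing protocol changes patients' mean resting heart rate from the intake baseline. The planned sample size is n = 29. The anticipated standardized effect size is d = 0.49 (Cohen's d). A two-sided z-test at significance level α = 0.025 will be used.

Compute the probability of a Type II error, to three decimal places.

Noncentrality parameter: δ = d·√n = 0.49 × √29 = 2.6387
Two-sided α = 0.025 → critical value z_{0.0125} = 2.241.
Power = Φ(δ − 2.241) + Φ(−δ − 2.241) = Φ(0.397) + Φ(-4.880) = 0.6544 + 0.0000 = 0.6544.
Type II error: β = 1 − power = 1 − 0.6544 = 0.3456.

β ≈ 0.346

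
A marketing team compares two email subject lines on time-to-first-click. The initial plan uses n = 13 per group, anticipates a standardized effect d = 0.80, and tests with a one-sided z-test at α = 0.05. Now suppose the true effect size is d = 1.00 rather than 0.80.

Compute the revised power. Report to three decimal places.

Power ≈ 0.817

With d = 1.00: δ = d·√(n/2) = 1.00 × √(13/2) = 2.5495. Critical value z_{0.05} = 1.645.
Revised power = Φ(δ − 1.645) = Φ(0.905) = 0.8172.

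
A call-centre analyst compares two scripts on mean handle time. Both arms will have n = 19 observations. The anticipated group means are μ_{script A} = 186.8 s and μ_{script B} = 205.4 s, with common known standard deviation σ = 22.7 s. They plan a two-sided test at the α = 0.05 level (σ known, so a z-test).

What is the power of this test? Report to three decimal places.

Standardized effect: d = |μ_{script A} − μ_{script B}| / σ = |186.8 − 205.4| / 22.7 = 0.8194
Noncentrality parameter: δ = d·√(n/2) = 0.8194 × √(19/2) = 2.5255
Critical value for a two-sided test at α = 0.05: z_{α/2} = 1.960.
Power = Φ(δ − 1.960) + Φ(−δ − 1.960) = Φ(0.566) + Φ(-4.485) = 0.7141 + 0.0000 = 0.7142.

Power ≈ 0.714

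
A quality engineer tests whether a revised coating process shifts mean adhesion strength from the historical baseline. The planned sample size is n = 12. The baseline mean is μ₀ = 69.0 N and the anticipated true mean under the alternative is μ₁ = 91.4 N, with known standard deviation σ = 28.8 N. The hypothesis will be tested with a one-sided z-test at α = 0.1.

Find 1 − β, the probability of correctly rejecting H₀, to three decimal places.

Power ≈ 0.921

Standardized effect: d = |μ₁ − μ₀| / σ = |91.4 − 69.0| / 28.8 = 0.7778
Noncentrality parameter: λ = d·√n = 0.7778 × √12 = 2.6943
Critical value for a one-sided test at α = 0.1: z_α = 1.282.
Power = P(Z > 1.282 − λ) = Φ(1.413) = 0.9211.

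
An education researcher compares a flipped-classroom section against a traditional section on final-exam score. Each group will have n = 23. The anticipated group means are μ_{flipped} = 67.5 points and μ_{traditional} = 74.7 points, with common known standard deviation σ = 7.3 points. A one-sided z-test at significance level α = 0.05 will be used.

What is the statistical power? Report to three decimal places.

Power ≈ 0.955

Standardized effect: d = |μ_{flipped} − μ_{traditional}| / σ = |67.5 − 74.7| / 7.3 = 0.9863
Noncentrality parameter: δ = d·√(n/2) = 0.9863 × √(23/2) = 3.3447
Critical value for a one-sided test at α = 0.05: z_α = 1.645.
Power = P(Z > 1.645 − δ) = Φ(1.700) = 0.9554.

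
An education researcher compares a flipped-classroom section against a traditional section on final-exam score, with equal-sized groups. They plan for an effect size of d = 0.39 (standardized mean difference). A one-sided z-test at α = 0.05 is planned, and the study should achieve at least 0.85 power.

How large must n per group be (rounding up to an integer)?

Set Φ(δ − 1.645) = 0.85; then δ − 1.645 = Φ⁻¹(0.85) = 1.036, giving δ = 2.681.
δ = d·√(n/2) ⇒ n = 2(δ/d)² = 2 × (2.681 / 0.39)² = 94.53.
Rounding up, n = 95 per group.

n = 95 per group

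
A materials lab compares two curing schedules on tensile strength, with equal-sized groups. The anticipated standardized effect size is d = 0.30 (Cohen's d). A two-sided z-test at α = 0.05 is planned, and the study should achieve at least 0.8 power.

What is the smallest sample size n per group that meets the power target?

n = 175 per group

Set Φ(δ − 1.960) = 0.8; then δ − 1.960 = Φ⁻¹(0.8) = 0.842, giving δ = 2.802.
(The Φ(−δ − z_{α/2}) term is vanishingly small for δ > 0 and is dropped in the standard sample-size formula.)
δ = d·√(n/2) ⇒ n = 2(δ/d)² = 2 × (2.802 / 0.30)² = 174.42.
Rounding up, n = 175 per group.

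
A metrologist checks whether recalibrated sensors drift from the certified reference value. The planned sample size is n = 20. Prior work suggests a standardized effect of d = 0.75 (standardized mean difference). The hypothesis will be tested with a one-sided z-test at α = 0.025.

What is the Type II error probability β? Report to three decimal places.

Noncentrality parameter: δ = d·√n = 0.75 × √20 = 3.3541
One-sided α = 0.025 → critical value z_{0.025} = 1.960.
Power = P(Z > 1.960 − δ) = Φ(1.394) = 0.9184.
Type II error: β = 1 − power = 1 − 0.9184 = 0.0816.

β ≈ 0.082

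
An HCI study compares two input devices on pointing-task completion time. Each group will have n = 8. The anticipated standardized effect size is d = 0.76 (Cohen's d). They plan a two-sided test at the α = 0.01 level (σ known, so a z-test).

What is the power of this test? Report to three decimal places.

Power ≈ 0.146

Noncentrality parameter: δ = d·√(n/2) = 0.76 × √(8/2) = 1.5200
Two-sided α = 0.01 → critical value z_{0.005} = 2.576.
Power = Φ(δ − 2.576) + Φ(−δ − 2.576) = Φ(-1.056) + Φ(-4.096) = 0.1455 + 0.0000 = 0.1455.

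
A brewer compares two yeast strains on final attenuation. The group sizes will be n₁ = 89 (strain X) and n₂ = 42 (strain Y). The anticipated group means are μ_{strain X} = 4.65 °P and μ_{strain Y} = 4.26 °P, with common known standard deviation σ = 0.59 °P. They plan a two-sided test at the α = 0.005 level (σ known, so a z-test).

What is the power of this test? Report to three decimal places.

Standardized effect: d = |μ_{strain X} − μ_{strain Y}| / σ = |4.65 − 4.26| / 0.59 = 0.6610
Noncentrality parameter: δ = d / √(1/n₁ + 1/n₂) = 0.6610 / √(1/89 + 1/42) = 3.5310
Critical value for a two-sided test at α = 0.005: z_{α/2} = 2.807.
Power = Φ(δ − 2.807) + Φ(−δ − 2.807) = Φ(0.724) + Φ(-6.338) = 0.7655 + 0.0000 = 0.7655.

Power ≈ 0.765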